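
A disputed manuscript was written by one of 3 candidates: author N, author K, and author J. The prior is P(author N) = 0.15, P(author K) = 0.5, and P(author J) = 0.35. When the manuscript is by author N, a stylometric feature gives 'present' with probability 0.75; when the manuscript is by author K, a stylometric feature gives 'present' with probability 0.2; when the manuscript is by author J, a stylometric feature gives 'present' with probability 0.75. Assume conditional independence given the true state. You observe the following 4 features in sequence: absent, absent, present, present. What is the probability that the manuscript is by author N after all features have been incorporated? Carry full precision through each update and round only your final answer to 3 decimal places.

After 'absent': normaliser = 0.25·0.1500 + 0.8·0.5000 + 0.25·0.3500; P(author N) ≈ 0.0714, P(author K) ≈ 0.7619, P(author J) ≈ 0.1667
After 'absent': normaliser = 0.25·0.0714 + 0.8·0.7619 + 0.25·0.1667; P(author N) ≈ 0.0267, P(author K) ≈ 0.9110, P(author J) ≈ 0.0623
After 'present': normaliser = 0.75·0.0267 + 0.2·0.9110 + 0.75·0.0623; P(author N) ≈ 0.0804, P(author K) ≈ 0.7320, P(author J) ≈ 0.1876
After 'present': normaliser = 0.75·0.0804 + 0.2·0.7320 + 0.75·0.1876; P(author N) ≈ 0.1736, P(author K) ≈ 0.4214, P(author J) ≈ 0.4051

0.174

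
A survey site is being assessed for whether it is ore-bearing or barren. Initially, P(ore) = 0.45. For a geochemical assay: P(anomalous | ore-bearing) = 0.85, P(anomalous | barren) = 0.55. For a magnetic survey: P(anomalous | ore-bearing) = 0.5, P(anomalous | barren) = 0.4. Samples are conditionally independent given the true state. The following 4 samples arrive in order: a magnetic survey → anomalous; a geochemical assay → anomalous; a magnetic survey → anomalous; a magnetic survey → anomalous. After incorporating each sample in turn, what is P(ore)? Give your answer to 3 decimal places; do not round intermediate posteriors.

0.712

After a magnetic survey='anomalous': P(ore) = 0.5·0.4500 / (0.5·0.4500 + 0.4·0.5500) ≈ 0.5056
After a geochemical assay='anomalous': P(ore) = 0.85·0.5056 / (0.85·0.5056 + 0.55·0.4944) ≈ 0.6125
After a magnetic survey='anomalous': P(ore) = 0.5·0.6125 / (0.5·0.6125 + 0.4·0.3875) ≈ 0.6639
After a magnetic survey='anomalous': P(ore) = 0.5·0.6639 / (0.5·0.6639 + 0.4·0.3361) ≈ 0.7118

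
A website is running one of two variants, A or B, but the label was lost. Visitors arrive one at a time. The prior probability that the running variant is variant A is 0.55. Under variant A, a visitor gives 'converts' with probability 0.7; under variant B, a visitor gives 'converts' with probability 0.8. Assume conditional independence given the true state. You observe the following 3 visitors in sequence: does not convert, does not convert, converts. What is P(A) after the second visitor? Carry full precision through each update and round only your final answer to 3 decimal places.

After 'does not convert': P(A) = 0.3·0.5500 / (0.3·0.5500 + 0.2·0.4500) ≈ 0.6471
After 'does not convert': P(A) = 0.3·0.6471 / (0.3·0.6471 + 0.2·0.3529) ≈ 0.7333

0.733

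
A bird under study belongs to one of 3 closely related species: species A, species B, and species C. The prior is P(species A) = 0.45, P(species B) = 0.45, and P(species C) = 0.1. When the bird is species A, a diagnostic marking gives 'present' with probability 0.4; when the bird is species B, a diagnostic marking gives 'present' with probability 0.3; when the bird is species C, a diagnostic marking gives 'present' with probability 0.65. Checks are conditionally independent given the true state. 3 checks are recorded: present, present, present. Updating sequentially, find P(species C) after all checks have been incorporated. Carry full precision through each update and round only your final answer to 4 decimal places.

0.4014

After 'present': normaliser = 0.4·0.4500 + 0.3·0.4500 + 0.65·0.1000; P(species A) ≈ 0.4737, P(species B) ≈ 0.3553, P(species C) ≈ 0.1711
After 'present': normaliser = 0.4·0.4737 + 0.3·0.3553 + 0.65·0.1711; P(species A) ≈ 0.4653, P(species B) ≈ 0.2617, P(species C) ≈ 0.2730
After 'present': normaliser = 0.4·0.4653 + 0.3·0.2617 + 0.65·0.2730; P(species A) ≈ 0.4210, P(species B) ≈ 0.1776, P(species C) ≈ 0.4014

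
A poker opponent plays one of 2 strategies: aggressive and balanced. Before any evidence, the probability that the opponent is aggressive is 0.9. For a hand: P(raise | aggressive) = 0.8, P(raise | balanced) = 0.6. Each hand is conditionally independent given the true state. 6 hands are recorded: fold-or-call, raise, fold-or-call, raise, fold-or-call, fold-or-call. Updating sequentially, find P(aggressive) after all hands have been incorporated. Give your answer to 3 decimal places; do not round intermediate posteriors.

0.500

After 'fold-or-call': P(aggressive) = 0.2·0.9000 / (0.2·0.9000 + 0.4·0.1000) ≈ 0.8182
After 'raise': P(aggressive) = 0.8·0.8182 / (0.8·0.8182 + 0.6·0.1818) ≈ 0.8571
After 'fold-or-call': P(aggressive) = 0.2·0.8571 / (0.2·0.8571 + 0.4·0.1429) ≈ 0.7500
After 'raise': P(aggressive) = 0.8·0.7500 / (0.8·0.7500 + 0.6·0.2500) ≈ 0.8000
After 'fold-or-call': P(aggressive) = 0.2·0.8000 / (0.2·0.8000 + 0.4·0.2000) ≈ 0.6667
After 'fold-or-call': P(aggressive) = 0.2·0.6667 / (0.2·0.6667 + 0.4·0.3333) ≈ 0.5000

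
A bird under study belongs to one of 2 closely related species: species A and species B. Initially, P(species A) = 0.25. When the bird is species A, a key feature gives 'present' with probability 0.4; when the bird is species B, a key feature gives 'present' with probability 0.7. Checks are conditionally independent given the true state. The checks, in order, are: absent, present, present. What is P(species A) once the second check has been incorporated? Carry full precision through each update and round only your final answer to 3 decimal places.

0.276

After 'absent': P(species A) = 0.6·0.2500 / (0.6·0.2500 + 0.3·0.7500) ≈ 0.4000
After 'present': P(species A) = 0.4·0.4000 / (0.4·0.4000 + 0.7·0.6000) ≈ 0.2759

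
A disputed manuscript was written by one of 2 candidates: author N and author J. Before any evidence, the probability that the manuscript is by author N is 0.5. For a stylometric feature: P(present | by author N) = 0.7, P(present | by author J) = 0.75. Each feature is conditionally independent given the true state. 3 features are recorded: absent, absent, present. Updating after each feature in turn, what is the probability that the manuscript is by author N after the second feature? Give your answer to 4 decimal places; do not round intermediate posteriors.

0.5902

After 'absent': P(author N) = 0.3·0.5000 / (0.3·0.5000 + 0.25·0.5000) ≈ 0.5455
After 'absent': P(author N) = 0.3·0.5455 / (0.3·0.5455 + 0.25·0.4545) ≈ 0.5902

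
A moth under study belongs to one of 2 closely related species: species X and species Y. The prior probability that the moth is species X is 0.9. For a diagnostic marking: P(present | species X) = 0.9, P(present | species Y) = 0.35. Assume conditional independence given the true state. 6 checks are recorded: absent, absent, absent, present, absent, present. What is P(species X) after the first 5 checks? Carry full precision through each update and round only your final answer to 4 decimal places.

0.0128

Apply Bayes' rule sequentially, carrying P(species X) forward.
After 'absent': P(species X) = 0.1·0.9000 / (0.1·0.9000 + 0.65·0.1000) ≈ 0.5806
After 'absent': P(species X) = 0.1·0.5806 / (0.1·0.5806 + 0.65·0.4194) ≈ 0.1756
After 'absent': P(species X) = 0.1·0.1756 / (0.1·0.1756 + 0.65·0.8244) ≈ 0.0317
After 'present': P(species X) = 0.9·0.0317 / (0.9·0.0317 + 0.35·0.9683) ≈ 0.0777
After 'absent': P(species X) = 0.1·0.0777 / (0.1·0.0777 + 0.65·0.9223) ≈ 0.0128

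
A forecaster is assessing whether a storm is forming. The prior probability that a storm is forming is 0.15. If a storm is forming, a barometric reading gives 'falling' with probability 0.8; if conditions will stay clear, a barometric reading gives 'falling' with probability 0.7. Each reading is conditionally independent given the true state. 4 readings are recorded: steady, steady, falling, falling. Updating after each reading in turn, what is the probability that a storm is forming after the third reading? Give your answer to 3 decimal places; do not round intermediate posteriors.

0.082

Apply Bayes' rule sequentially, carrying P(storm) forward.
After 'steady': P(storm) = 0.2·0.1500 / (0.2·0.1500 + 0.3·0.8500) ≈ 0.1053
After 'steady': P(storm) = 0.2·0.1053 / (0.2·0.1053 + 0.3·0.8947) ≈ 0.0727
After 'falling': P(storm) = 0.8·0.0727 / (0.8·0.0727 + 0.7·0.9273) ≈ 0.0823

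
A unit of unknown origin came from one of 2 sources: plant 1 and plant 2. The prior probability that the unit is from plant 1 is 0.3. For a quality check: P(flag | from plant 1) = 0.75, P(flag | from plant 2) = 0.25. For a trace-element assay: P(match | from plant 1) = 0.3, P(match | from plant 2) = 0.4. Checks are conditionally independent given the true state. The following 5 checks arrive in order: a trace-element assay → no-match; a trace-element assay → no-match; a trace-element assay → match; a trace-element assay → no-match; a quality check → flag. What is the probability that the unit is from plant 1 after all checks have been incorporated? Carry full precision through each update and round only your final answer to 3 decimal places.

Each posterior becomes the prior for the next update.
After a trace-element assay='no-match': P(plant 1) = 0.7·0.3000 / (0.7·0.3000 + 0.6·0.7000) ≈ 0.3333
After a trace-element assay='no-match': P(plant 1) = 0.7·0.3333 / (0.7·0.3333 + 0.6·0.6667) ≈ 0.3684
After a trace-element assay='match': P(plant 1) = 0.3·0.3684 / (0.3·0.3684 + 0.4·0.6316) ≈ 0.3043
After a trace-element assay='no-match': P(plant 1) = 0.7·0.3043 / (0.7·0.3043 + 0.6·0.6957) ≈ 0.3379
After a quality check='flag': P(plant 1) = 0.75·0.3379 / (0.75·0.3379 + 0.25·0.6621) ≈ 0.6049

0.605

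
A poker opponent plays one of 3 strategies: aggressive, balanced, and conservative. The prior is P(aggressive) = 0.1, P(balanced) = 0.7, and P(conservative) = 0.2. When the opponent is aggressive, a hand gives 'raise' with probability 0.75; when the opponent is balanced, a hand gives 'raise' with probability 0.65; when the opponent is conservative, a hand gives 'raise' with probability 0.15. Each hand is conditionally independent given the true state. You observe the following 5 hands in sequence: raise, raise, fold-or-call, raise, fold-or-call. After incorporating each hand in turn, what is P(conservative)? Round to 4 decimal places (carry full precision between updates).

Apply Bayes' rule sequentially, carrying P(conservative) forward.
After 'raise': normaliser = 0.75·0.1000 + 0.65·0.7000 + 0.15·0.2000; P(aggressive) ≈ 0.1339, P(balanced) ≈ 0.8125, P(conservative) ≈ 0.0536
After 'raise': normaliser = 0.75·0.1339 + 0.65·0.8125 + 0.15·0.0536; P(aggressive) ≈ 0.1578, P(balanced) ≈ 0.8296, P(conservative) ≈ 0.0126
After 'fold-or-call': normaliser = 0.25·0.1578 + 0.35·0.8296 + 0.85·0.0126; P(aggressive) ≈ 0.1158, P(balanced) ≈ 0.8527, P(conservative) ≈ 0.0315
After 'raise': normaliser = 0.75·0.1158 + 0.65·0.8527 + 0.15·0.0315; P(aggressive) ≈ 0.1345, P(balanced) ≈ 0.8582, P(conservative) ≈ 0.0073
After 'fold-or-call': normaliser = 0.25·0.1345 + 0.35·0.8582 + 0.85·0.0073; P(aggressive) ≈ 0.0989, P(balanced) ≈ 0.8829, P(conservative) ≈ 0.0183

0.0183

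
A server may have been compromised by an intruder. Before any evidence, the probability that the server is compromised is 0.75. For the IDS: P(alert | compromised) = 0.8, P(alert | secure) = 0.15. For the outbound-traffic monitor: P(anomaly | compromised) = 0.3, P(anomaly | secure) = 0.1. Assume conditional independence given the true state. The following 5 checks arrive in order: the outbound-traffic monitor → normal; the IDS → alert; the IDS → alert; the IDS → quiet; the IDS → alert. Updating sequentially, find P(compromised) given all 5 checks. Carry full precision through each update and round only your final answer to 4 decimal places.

Apply Bayes' rule sequentially, carrying P(compromised) forward.
After the outbound-traffic monitor='normal': P(compromised) = 0.7·0.7500 / (0.7·0.7500 + 0.9·0.2500) ≈ 0.7000
After the IDS='alert': P(compromised) = 0.8·0.7000 / (0.8·0.7000 + 0.15·0.3000) ≈ 0.9256
After the IDS='alert': P(compromised) = 0.8·0.9256 / (0.8·0.9256 + 0.15·0.0744) ≈ 0.9852
After the IDS='quiet': P(compromised) = 0.2·0.9852 / (0.2·0.9852 + 0.85·0.0148) ≈ 0.9398
After the IDS='alert': P(compromised) = 0.8·0.9398 / (0.8·0.9398 + 0.15·0.0602) ≈ 0.9881

0.9881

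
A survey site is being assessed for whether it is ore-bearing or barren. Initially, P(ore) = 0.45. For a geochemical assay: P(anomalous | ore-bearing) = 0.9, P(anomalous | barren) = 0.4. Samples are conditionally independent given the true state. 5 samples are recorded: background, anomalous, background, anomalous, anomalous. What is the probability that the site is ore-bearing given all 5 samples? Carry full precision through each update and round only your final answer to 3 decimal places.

After 'background': P(ore) = 0.1·0.4500 / (0.1·0.4500 + 0.6·0.5500) ≈ 0.1200
After 'anomalous': P(ore) = 0.9·0.1200 / (0.9·0.1200 + 0.4·0.8800) ≈ 0.2348
After 'background': P(ore) = 0.1·0.2348 / (0.1·0.2348 + 0.6·0.7652) ≈ 0.0486
After 'anomalous': P(ore) = 0.9·0.0486 / (0.9·0.0486 + 0.4·0.9514) ≈ 0.1032
After 'anomalous': P(ore) = 0.9·0.1032 / (0.9·0.1032 + 0.4·0.8968) ≈ 0.2056

0.206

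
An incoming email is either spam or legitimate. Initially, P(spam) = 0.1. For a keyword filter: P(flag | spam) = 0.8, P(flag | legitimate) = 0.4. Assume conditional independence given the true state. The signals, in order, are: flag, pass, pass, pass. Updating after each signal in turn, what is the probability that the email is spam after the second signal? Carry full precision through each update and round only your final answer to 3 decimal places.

After 'flag': P(spam) = 0.8·0.1000 / (0.8·0.1000 + 0.4·0.9000) ≈ 0.1818
After 'pass': P(spam) = 0.2·0.1818 / (0.2·0.1818 + 0.6·0.8182) ≈ 0.0690

0.069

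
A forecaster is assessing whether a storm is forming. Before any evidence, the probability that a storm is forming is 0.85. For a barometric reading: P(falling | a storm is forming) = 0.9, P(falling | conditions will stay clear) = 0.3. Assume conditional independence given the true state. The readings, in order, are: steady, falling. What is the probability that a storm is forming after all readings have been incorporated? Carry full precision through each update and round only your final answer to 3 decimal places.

After 'steady': P(storm) = 0.1·0.8500 / (0.1·0.8500 + 0.7·0.1500) ≈ 0.4474
After 'falling': P(storm) = 0.9·0.4474 / (0.9·0.4474 + 0.3·0.5526) ≈ 0.7083

0.708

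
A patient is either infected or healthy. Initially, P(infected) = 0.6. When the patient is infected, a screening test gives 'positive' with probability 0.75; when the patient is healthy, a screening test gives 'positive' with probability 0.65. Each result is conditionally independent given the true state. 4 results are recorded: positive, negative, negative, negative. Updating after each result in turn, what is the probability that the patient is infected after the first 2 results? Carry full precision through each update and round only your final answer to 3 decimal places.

Apply Bayes' rule sequentially, carrying P(infected) forward.
After 'positive': P(infected) = 0.75·0.6000 / (0.75·0.6000 + 0.65·0.4000) ≈ 0.6338
After 'negative': P(infected) = 0.25·0.6338 / (0.25·0.6338 + 0.35·0.3662) ≈ 0.5528

0.553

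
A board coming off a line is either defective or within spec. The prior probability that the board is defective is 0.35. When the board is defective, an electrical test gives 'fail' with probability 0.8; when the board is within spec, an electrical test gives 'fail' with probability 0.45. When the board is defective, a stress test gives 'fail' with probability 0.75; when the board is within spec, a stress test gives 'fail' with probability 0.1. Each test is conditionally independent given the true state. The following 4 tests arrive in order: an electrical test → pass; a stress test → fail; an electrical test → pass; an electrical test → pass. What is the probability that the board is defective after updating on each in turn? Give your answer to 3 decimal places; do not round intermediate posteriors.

After an electrical test='pass': P(defective) = 0.2·0.3500 / (0.2·0.3500 + 0.55·0.6500) ≈ 0.1637
After a stress test='fail': P(defective) = 0.75·0.1637 / (0.75·0.1637 + 0.1·0.8363) ≈ 0.5949
After an electrical test='pass': P(defective) = 0.2·0.5949 / (0.2·0.5949 + 0.55·0.4051) ≈ 0.3481
After an electrical test='pass': P(defective) = 0.2·0.3481 / (0.2·0.3481 + 0.55·0.6519) ≈ 0.1626

0.163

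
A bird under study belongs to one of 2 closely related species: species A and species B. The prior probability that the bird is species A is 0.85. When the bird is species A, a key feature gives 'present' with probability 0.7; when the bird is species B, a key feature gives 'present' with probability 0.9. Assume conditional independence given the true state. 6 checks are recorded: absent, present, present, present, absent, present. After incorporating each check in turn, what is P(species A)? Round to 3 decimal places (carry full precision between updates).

0.949

Apply Bayes' rule sequentially, carrying P(species A) forward.
After 'absent': P(species A) = 0.3·0.8500 / (0.3·0.8500 + 0.1·0.1500) ≈ 0.9444
After 'present': P(species A) = 0.7·0.9444 / (0.7·0.9444 + 0.9·0.0556) ≈ 0.9297
After 'present': P(species A) = 0.7·0.9297 / (0.7·0.9297 + 0.9·0.0703) ≈ 0.9114
After 'present': P(species A) = 0.7·0.9114 / (0.7·0.9114 + 0.9·0.0886) ≈ 0.8889
After 'absent': P(species A) = 0.3·0.8889 / (0.3·0.8889 + 0.1·0.1111) ≈ 0.9600
After 'present': P(species A) = 0.7·0.9600 / (0.7·0.9600 + 0.9·0.0400) ≈ 0.9491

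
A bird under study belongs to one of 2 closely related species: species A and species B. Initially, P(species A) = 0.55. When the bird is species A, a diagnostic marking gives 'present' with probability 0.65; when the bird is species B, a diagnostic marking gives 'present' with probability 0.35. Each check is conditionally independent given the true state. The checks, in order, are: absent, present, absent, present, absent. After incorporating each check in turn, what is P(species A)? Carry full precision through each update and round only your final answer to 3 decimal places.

0.397

After 'absent': P(species A) = 0.35·0.5500 / (0.35·0.5500 + 0.65·0.4500) ≈ 0.3969
After 'present': P(species A) = 0.65·0.3969 / (0.65·0.3969 + 0.35·0.6031) ≈ 0.5500
After 'absent': P(species A) = 0.35·0.5500 / (0.35·0.5500 + 0.65·0.4500) ≈ 0.3969
After 'present': P(species A) = 0.65·0.3969 / (0.65·0.3969 + 0.35·0.6031) ≈ 0.5500
After 'absent': P(species A) = 0.35·0.5500 / (0.35·0.5500 + 0.65·0.4500) ≈ 0.3969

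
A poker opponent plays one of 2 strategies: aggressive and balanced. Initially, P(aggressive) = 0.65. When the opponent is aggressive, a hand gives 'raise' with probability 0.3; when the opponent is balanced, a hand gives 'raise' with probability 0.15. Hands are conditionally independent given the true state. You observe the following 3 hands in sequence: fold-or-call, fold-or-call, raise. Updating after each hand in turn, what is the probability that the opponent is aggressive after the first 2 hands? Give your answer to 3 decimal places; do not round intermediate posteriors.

After 'fold-or-call': P(aggressive) = 0.7·0.6500 / (0.7·0.6500 + 0.85·0.3500) ≈ 0.6047
After 'fold-or-call': P(aggressive) = 0.7·0.6047 / (0.7·0.6047 + 0.85·0.3953) ≈ 0.5574

0.557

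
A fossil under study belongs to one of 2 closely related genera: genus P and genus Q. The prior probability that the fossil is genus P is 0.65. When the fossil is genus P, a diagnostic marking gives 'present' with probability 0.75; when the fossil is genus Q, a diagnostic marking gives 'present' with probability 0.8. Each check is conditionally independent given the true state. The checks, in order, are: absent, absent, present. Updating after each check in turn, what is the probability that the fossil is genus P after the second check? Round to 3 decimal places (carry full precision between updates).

After 'absent': P(genus P) = 0.25·0.6500 / (0.25·0.6500 + 0.2·0.3500) ≈ 0.6989
After 'absent': P(genus P) = 0.25·0.6989 / (0.25·0.6989 + 0.2·0.3011) ≈ 0.7437

0.744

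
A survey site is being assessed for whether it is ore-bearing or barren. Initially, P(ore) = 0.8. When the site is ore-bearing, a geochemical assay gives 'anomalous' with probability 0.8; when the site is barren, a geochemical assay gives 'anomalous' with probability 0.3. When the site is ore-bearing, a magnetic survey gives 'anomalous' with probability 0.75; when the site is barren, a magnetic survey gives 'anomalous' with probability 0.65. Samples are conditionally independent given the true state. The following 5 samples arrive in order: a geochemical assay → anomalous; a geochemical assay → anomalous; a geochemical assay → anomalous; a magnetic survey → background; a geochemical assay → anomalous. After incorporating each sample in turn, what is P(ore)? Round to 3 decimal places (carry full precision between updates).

0.993

After a geochemical assay='anomalous': P(ore) = 0.8·0.8000 / (0.8·0.8000 + 0.3·0.2000) ≈ 0.9143
After a geochemical assay='anomalous': P(ore) = 0.8·0.9143 / (0.8·0.9143 + 0.3·0.0857) ≈ 0.9660
After a geochemical assay='anomalous': P(ore) = 0.8·0.9660 / (0.8·0.9660 + 0.3·0.0340) ≈ 0.9870
After a magnetic survey='background': P(ore) = 0.25·0.9870 / (0.25·0.9870 + 0.35·0.0130) ≈ 0.9819
After a geochemical assay='anomalous': P(ore) = 0.8·0.9819 / (0.8·0.9819 + 0.3·0.0181) ≈ 0.9931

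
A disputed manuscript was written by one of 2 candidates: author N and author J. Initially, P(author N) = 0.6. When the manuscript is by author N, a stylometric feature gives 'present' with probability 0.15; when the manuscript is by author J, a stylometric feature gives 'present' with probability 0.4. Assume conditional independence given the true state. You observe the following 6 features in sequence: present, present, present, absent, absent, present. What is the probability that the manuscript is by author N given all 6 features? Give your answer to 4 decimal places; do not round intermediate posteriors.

0.0562

After 'present': P(author N) = 0.15·0.6000 / (0.15·0.6000 + 0.4·0.4000) ≈ 0.3600
After 'present': P(author N) = 0.15·0.3600 / (0.15·0.3600 + 0.4·0.6400) ≈ 0.1742
After 'present': P(author N) = 0.15·0.1742 / (0.15·0.1742 + 0.4·0.8258) ≈ 0.0733
After 'absent': P(author N) = 0.85·0.0733 / (0.85·0.0733 + 0.6·0.9267) ≈ 0.1008
After 'absent': P(author N) = 0.85·0.1008 / (0.85·0.1008 + 0.6·0.8992) ≈ 0.1370
After 'present': P(author N) = 0.15·0.1370 / (0.15·0.1370 + 0.4·0.8630) ≈ 0.0562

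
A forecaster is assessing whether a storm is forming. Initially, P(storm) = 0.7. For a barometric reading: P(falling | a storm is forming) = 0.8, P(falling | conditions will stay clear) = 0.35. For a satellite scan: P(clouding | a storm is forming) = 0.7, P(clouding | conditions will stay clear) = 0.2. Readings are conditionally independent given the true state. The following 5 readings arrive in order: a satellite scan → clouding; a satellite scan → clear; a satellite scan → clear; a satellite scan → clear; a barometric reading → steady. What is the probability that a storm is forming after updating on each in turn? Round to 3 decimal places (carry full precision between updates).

After a satellite scan='clouding': P(storm) = 0.7·0.7000 / (0.7·0.7000 + 0.2·0.3000) ≈ 0.8909
After a satellite scan='clear': P(storm) = 0.3·0.8909 / (0.3·0.8909 + 0.8·0.1091) ≈ 0.7538
After a satellite scan='clear': P(storm) = 0.3·0.7538 / (0.3·0.7538 + 0.8·0.2462) ≈ 0.5345
After a satellite scan='clear': P(storm) = 0.3·0.5345 / (0.3·0.5345 + 0.8·0.4655) ≈ 0.3010
After a barometric reading='steady': P(storm) = 0.2·0.3010 / (0.2·0.3010 + 0.65·0.6990) ≈ 0.1170

0.117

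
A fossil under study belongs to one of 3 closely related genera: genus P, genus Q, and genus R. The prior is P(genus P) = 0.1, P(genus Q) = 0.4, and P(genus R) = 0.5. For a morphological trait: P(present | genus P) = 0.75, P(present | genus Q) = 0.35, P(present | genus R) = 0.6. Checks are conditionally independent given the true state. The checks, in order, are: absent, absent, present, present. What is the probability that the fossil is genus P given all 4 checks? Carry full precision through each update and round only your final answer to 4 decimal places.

0.0663

After 'absent': normaliser = 0.25·0.1000 + 0.65·0.4000 + 0.4·0.5000; P(genus P) ≈ 0.0515, P(genus Q) ≈ 0.5361, P(genus R) ≈ 0.4124
After 'absent': normaliser = 0.25·0.0515 + 0.65·0.5361 + 0.4·0.4124; P(genus P) ≈ 0.0245, P(genus Q) ≈ 0.6621, P(genus R) ≈ 0.3134
After 'present': normaliser = 0.75·0.0245 + 0.35·0.6621 + 0.6·0.3134; P(genus P) ≈ 0.0419, P(genus Q) ≈ 0.5289, P(genus R) ≈ 0.4292
After 'present': normaliser = 0.75·0.0419 + 0.35·0.5289 + 0.6·0.4292; P(genus P) ≈ 0.0663, P(genus Q) ≈ 0.3905, P(genus R) ≈ 0.5432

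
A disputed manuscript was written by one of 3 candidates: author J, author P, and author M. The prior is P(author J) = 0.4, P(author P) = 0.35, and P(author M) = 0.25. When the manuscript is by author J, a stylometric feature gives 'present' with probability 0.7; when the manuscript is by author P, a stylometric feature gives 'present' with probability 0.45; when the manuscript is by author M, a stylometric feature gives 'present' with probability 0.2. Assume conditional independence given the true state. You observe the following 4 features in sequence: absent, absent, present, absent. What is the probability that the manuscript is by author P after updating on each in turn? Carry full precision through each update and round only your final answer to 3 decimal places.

0.441

Apply Bayes' rule sequentially, carrying P(author P) forward.
After 'absent': normaliser = 0.3·0.4000 + 0.55·0.3500 + 0.8·0.2500; P(author J) ≈ 0.2341, P(author P) ≈ 0.3756, P(author M) ≈ 0.3902
After 'absent': normaliser = 0.3·0.2341 + 0.55·0.3756 + 0.8·0.3902; P(author J) ≈ 0.1193, P(author P) ≈ 0.3507, P(author M) ≈ 0.5300
After 'present': normaliser = 0.7·0.1193 + 0.45·0.3507 + 0.2·0.5300; P(author J) ≈ 0.2404, P(author P) ≈ 0.4544, P(author M) ≈ 0.3052
After 'absent': normaliser = 0.3·0.2404 + 0.55·0.4544 + 0.8·0.3052; P(author J) ≈ 0.1273, P(author P) ≈ 0.4414, P(author M) ≈ 0.4312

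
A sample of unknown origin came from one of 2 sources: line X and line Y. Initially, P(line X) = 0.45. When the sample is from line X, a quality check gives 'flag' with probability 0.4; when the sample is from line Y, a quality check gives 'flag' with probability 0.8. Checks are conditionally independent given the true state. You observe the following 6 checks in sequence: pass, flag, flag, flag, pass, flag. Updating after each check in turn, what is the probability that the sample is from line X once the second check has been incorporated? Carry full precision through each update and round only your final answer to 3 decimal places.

After 'pass': P(line X) = 0.6·0.4500 / (0.6·0.4500 + 0.2·0.5500) ≈ 0.7105
After 'flag': P(line X) = 0.4·0.7105 / (0.4·0.7105 + 0.8·0.2895) ≈ 0.5510

0.551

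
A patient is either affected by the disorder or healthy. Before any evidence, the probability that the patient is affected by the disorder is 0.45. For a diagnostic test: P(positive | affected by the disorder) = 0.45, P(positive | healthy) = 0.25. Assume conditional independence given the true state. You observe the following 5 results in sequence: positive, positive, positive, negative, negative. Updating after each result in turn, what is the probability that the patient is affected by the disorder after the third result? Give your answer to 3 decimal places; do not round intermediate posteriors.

After 'positive': P(affected) = 0.45·0.4500 / (0.45·0.4500 + 0.25·0.5500) ≈ 0.5956
After 'positive': P(affected) = 0.45·0.5956 / (0.45·0.5956 + 0.25·0.4044) ≈ 0.7261
After 'positive': P(affected) = 0.45·0.7261 / (0.45·0.7261 + 0.25·0.2739) ≈ 0.8267

0.827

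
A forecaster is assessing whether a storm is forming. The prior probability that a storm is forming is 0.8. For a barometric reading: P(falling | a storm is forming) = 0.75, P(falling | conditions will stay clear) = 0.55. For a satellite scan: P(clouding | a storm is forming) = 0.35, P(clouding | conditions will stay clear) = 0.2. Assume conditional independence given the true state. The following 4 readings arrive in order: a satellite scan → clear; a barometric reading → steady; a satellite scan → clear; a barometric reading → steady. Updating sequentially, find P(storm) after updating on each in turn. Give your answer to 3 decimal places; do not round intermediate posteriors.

Apply Bayes' rule sequentially, carrying P(storm) forward.
After a satellite scan='clear': P(storm) = 0.65·0.8000 / (0.65·0.8000 + 0.8·0.2000) ≈ 0.7647
After a barometric reading='steady': P(storm) = 0.25·0.7647 / (0.25·0.7647 + 0.45·0.2353) ≈ 0.6436
After a satellite scan='clear': P(storm) = 0.65·0.6436 / (0.65·0.6436 + 0.8·0.3564) ≈ 0.5947
After a barometric reading='steady': P(storm) = 0.25·0.5947 / (0.25·0.5947 + 0.45·0.4053) ≈ 0.4490

0.449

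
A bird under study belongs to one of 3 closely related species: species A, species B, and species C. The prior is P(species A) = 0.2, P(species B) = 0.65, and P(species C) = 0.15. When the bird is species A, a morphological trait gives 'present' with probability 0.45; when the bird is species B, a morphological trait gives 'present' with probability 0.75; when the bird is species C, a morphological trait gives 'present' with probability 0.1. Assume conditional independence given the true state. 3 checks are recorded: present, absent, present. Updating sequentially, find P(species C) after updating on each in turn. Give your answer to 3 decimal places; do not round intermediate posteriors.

0.012

After 'present': normaliser = 0.45·0.2000 + 0.75·0.6500 + 0.1·0.1500; P(species A) ≈ 0.1519, P(species B) ≈ 0.8228, P(species C) ≈ 0.0253
After 'absent': normaliser = 0.55·0.1519 + 0.25·0.8228 + 0.9·0.0253; P(species A) ≈ 0.2677, P(species B) ≈ 0.6592, P(species C) ≈ 0.0730
After 'present': normaliser = 0.45·0.2677 + 0.75·0.6592 + 0.1·0.0730; P(species A) ≈ 0.1936, P(species B) ≈ 0.7946, P(species C) ≈ 0.0117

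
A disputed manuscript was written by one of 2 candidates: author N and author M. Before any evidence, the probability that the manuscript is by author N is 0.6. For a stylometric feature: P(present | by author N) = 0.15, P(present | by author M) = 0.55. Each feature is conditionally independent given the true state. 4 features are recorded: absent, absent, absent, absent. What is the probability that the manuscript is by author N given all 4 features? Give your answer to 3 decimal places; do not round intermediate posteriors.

0.950

After 'absent': P(author N) = 0.85·0.6000 / (0.85·0.6000 + 0.45·0.4000) ≈ 0.7391
After 'absent': P(author N) = 0.85·0.7391 / (0.85·0.7391 + 0.45·0.2609) ≈ 0.8426
After 'absent': P(author N) = 0.85·0.8426 / (0.85·0.8426 + 0.45·0.1574) ≈ 0.9100
After 'absent': P(author N) = 0.85·0.9100 / (0.85·0.9100 + 0.45·0.0900) ≈ 0.9502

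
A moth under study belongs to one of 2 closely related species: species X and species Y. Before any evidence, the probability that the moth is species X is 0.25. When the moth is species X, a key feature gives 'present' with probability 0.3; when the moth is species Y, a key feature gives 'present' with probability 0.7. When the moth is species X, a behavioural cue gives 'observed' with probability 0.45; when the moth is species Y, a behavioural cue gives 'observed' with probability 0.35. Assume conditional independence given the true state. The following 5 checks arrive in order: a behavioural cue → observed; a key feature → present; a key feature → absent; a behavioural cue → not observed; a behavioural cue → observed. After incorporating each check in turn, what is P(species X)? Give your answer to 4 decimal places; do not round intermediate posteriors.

After a behavioural cue='observed': P(species X) = 0.45·0.2500 / (0.45·0.2500 + 0.35·0.7500) ≈ 0.3000
After a key feature='present': P(species X) = 0.3·0.3000 / (0.3·0.3000 + 0.7·0.7000) ≈ 0.1552
After a key feature='absent': P(species X) = 0.7·0.1552 / (0.7·0.1552 + 0.3·0.8448) ≈ 0.3000
After a behavioural cue='not observed': P(species X) = 0.55·0.3000 / (0.55·0.3000 + 0.65·0.7000) ≈ 0.2661
After a behavioural cue='observed': P(species X) = 0.45·0.2661 / (0.45·0.2661 + 0.35·0.7339) ≈ 0.3180

0.3180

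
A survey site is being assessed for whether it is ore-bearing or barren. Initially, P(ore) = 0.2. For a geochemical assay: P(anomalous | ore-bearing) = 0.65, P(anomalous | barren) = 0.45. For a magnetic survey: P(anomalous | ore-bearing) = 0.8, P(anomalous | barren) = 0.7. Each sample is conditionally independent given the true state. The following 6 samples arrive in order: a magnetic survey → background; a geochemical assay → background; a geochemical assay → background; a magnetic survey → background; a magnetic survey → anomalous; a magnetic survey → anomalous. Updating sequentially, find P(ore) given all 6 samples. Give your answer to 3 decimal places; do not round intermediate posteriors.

After a magnetic survey='background': P(ore) = 0.2·0.2000 / (0.2·0.2000 + 0.3·0.8000) ≈ 0.1429
After a geochemical assay='background': P(ore) = 0.35·0.1429 / (0.35·0.1429 + 0.55·0.8571) ≈ 0.0959
After a geochemical assay='background': P(ore) = 0.35·0.0959 / (0.35·0.0959 + 0.55·0.9041) ≈ 0.0632
After a magnetic survey='background': P(ore) = 0.2·0.0632 / (0.2·0.0632 + 0.3·0.9368) ≈ 0.0431
After a magnetic survey='anomalous': P(ore) = 0.8·0.0431 / (0.8·0.0431 + 0.7·0.9569) ≈ 0.0489
After a magnetic survey='anomalous': P(ore) = 0.8·0.0489 / (0.8·0.0489 + 0.7·0.9511) ≈ 0.0555

0.056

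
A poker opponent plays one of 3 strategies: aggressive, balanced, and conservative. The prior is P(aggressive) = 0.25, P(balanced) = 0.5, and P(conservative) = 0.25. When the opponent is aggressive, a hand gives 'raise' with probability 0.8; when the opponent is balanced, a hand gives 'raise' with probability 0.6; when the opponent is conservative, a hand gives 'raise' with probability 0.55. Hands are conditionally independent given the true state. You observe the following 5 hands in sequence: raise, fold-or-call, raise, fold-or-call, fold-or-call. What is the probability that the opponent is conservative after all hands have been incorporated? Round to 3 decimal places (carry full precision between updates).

After 'raise': normaliser = 0.8·0.2500 + 0.6·0.5000 + 0.55·0.2500; P(aggressive) ≈ 0.3137, P(balanced) ≈ 0.4706, P(conservative) ≈ 0.2157
After 'fold-or-call': normaliser = 0.2·0.3137 + 0.4·0.4706 + 0.45·0.2157; P(aggressive) ≈ 0.1803, P(balanced) ≈ 0.5408, P(conservative) ≈ 0.2789
After 'raise': normaliser = 0.8·0.1803 + 0.6·0.5408 + 0.55·0.2789; P(aggressive) ≈ 0.2318, P(balanced) ≈ 0.5216, P(conservative) ≈ 0.2465
After 'fold-or-call': normaliser = 0.2·0.2318 + 0.4·0.5216 + 0.45·0.2465; P(aggressive) ≈ 0.1267, P(balanced) ≈ 0.5701, P(conservative) ≈ 0.3032
After 'fold-or-call': normaliser = 0.2·0.1267 + 0.4·0.5701 + 0.45·0.3032; P(aggressive) ≈ 0.0650, P(balanced) ≈ 0.5850, P(conservative) ≈ 0.3500

0.350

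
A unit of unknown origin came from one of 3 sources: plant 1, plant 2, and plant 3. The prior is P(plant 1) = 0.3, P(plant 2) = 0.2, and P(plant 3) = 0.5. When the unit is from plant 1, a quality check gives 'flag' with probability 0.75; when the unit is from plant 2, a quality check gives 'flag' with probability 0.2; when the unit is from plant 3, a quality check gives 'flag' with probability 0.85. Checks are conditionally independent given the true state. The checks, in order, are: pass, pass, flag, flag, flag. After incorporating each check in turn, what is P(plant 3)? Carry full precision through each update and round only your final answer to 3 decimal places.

0.436

After 'pass': normaliser = 0.25·0.3000 + 0.8·0.2000 + 0.15·0.5000; P(plant 1) ≈ 0.2419, P(plant 2) ≈ 0.5161, P(plant 3) ≈ 0.2419
After 'pass': normaliser = 0.25·0.2419 + 0.8·0.5161 + 0.15·0.2419; P(plant 1) ≈ 0.1187, P(plant 2) ≈ 0.8101, P(plant 3) ≈ 0.0712
After 'flag': normaliser = 0.75·0.1187 + 0.2·0.8101 + 0.85·0.0712; P(plant 1) ≈ 0.2857, P(plant 2) ≈ 0.5201, P(plant 3) ≈ 0.1943
After 'flag': normaliser = 0.75·0.2857 + 0.2·0.5201 + 0.85·0.1943; P(plant 1) ≈ 0.4432, P(plant 2) ≈ 0.2152, P(plant 3) ≈ 0.3416
After 'flag': normaliser = 0.75·0.4432 + 0.2·0.2152 + 0.85·0.3416; P(plant 1) ≈ 0.4993, P(plant 2) ≈ 0.0646, P(plant 3) ≈ 0.4361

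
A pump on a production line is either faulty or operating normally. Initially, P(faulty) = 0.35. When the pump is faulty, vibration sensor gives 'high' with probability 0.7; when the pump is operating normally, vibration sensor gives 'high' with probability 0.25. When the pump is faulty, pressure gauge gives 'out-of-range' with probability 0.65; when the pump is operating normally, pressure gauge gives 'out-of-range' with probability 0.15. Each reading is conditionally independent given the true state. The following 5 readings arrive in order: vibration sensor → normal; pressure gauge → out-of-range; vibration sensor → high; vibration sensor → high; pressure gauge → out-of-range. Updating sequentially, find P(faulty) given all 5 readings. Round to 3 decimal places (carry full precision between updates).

After vibration sensor='normal': P(faulty) = 0.3·0.3500 / (0.3·0.3500 + 0.75·0.6500) ≈ 0.1772
After pressure gauge='out-of-range': P(faulty) = 0.65·0.1772 / (0.65·0.1772 + 0.15·0.8228) ≈ 0.4828
After vibration sensor='high': P(faulty) = 0.7·0.4828 / (0.7·0.4828 + 0.25·0.5172) ≈ 0.7232
After vibration sensor='high': P(faulty) = 0.7·0.7232 / (0.7·0.7232 + 0.25·0.2768) ≈ 0.8798
After pressure gauge='out-of-range': P(faulty) = 0.65·0.8798 / (0.65·0.8798 + 0.15·0.1202) ≈ 0.9694

0.969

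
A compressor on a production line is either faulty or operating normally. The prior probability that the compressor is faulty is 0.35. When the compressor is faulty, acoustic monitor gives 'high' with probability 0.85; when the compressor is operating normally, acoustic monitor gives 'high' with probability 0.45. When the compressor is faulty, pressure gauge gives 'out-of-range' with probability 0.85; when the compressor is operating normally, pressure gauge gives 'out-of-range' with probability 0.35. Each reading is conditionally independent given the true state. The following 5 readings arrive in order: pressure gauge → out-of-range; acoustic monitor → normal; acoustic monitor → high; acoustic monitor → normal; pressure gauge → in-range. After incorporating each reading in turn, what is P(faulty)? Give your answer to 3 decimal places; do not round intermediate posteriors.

After pressure gauge='out-of-range': P(faulty) = 0.85·0.3500 / (0.85·0.3500 + 0.35·0.6500) ≈ 0.5667
After acoustic monitor='normal': P(faulty) = 0.15·0.5667 / (0.15·0.5667 + 0.55·0.4333) ≈ 0.2629
After acoustic monitor='high': P(faulty) = 0.85·0.2629 / (0.85·0.2629 + 0.45·0.7371) ≈ 0.4025
After acoustic monitor='normal': P(faulty) = 0.15·0.4025 / (0.15·0.4025 + 0.55·0.5975) ≈ 0.1552
After pressure gauge='in-range': P(faulty) = 0.15·0.1552 / (0.15·0.1552 + 0.65·0.8448) ≈ 0.0407

0.041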